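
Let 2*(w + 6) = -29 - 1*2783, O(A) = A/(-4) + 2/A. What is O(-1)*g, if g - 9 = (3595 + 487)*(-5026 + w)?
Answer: 183959349/4 ≈ 4.5990e+7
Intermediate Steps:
O(A) = 2/A - A/4 (O(A) = A*(-¼) + 2/A = -A/4 + 2/A = 2/A - A/4)
w = -1412 (w = -6 + (-29 - 1*2783)/2 = -6 + (-29 - 2783)/2 = -6 + (½)*(-2812) = -6 - 1406 = -1412)
g = -26279907 (g = 9 + (3595 + 487)*(-5026 - 1412) = 9 + 4082*(-6438) = 9 - 26279916 = -26279907)
O(-1)*g = (2/(-1) - ¼*(-1))*(-26279907) = (2*(-1) + ¼)*(-26279907) = (-2 + ¼)*(-26279907) = -7/4*(-26279907) = 183959349/4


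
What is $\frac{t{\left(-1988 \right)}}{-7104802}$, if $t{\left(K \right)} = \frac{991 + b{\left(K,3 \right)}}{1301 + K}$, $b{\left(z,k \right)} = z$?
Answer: $- \frac{997}{4880998974} \approx -2.0426 \cdot 10^{-7}$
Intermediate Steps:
$t{\left(K \right)} = \frac{991 + K}{1301 + K}$
$\frac{t{\left(-1988 \right)}}{-7104802} = \frac{\frac{1}{1301 - 1988} \left(991 - 1988\right)}{-7104802} = \frac{1}{-687} \left(-997\right) \left(- \frac{1}{7104802}\right) = \left(- \frac{1}{687}\right) \left(-997\right) \left(- \frac{1}{7104802}\right) = \frac{997}{687} \left(- \frac{1}{7104802}\right) = - \frac{997}{4880998974}$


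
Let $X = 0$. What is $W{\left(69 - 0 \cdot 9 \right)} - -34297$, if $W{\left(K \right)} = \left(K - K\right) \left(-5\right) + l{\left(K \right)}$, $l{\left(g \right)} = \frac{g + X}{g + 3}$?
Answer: $\frac{823151}{24} \approx 34298.0$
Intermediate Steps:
$l{\left(g \right)} = \frac{g}{3 + g}$ ($l{\left(g \right)} = \frac{g + 0}{g + 3} = \frac{g}{3 + g}$)
$W{\left(K \right)} = \frac{K}{3 + K}$ ($W{\left(K \right)} = \left(K - K\right) \left(-5\right) + \frac{K}{3 + K} = 0 \left(-5\right) + \frac{K}{3 + K} = 0 + \frac{K}{3 + K} = \frac{K}{3 + K}$)
$W{\left(69 - 0 \cdot 9 \right)} - -34297 = \frac{69 - 0 \cdot 9}{3 + \left(69 - 0 \cdot 9\right)} - -34297 = \frac{69 - 0}{3 + \left(69 - 0\right)} + 34297 = \frac{69 + 0}{3 + \left(69 + 0\right)} + 34297 = \frac{69}{3 + 69} + 34297 = \frac{69}{72} + 34297 = 69 \cdot \frac{1}{72} + 34297 = \frac{23}{24} + 34297 = \frac{823151}{24}$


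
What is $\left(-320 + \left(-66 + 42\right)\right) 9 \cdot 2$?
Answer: $-6192$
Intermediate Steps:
$\left(-320 + \left(-66 + 42\right)\right) 9 \cdot 2 = \left(-320 - 24\right) 18 = \left(-344\right) 18 = -6192$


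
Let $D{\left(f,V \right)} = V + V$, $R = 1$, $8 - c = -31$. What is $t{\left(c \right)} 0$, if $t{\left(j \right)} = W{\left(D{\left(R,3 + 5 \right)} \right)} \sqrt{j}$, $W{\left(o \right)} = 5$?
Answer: $0$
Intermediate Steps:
$c = 39$ ($c = 8 - -31 = 8 + 31 = 39$)
$D{\left(f,V \right)} = 2 V$
$t{\left(j \right)} = 5 \sqrt{j}$
$t{\left(c \right)} 0 = 5 \sqrt{39} \cdot 0 = 0$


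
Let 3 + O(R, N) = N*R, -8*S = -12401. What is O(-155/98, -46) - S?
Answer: -580305/392 ≈ -1480.4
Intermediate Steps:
S = 12401/8 (S = -⅛*(-12401) = 12401/8 ≈ 1550.1)
O(R, N) = -3 + N*R
O(-155/98, -46) - S = (-3 - (-7130)/98) - 1*12401/8 = (-3 - (-7130)/98) - 12401/8 = (-3 - 46*(-155/98)) - 12401/8 = (-3 + 3565/49) - 12401/8 = 3418/49 - 12401/8 = -580305/392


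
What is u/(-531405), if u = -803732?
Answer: 803732/531405 ≈ 1.5125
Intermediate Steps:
u/(-531405) = -803732/(-531405) = -803732*(-1/531405) = 803732/531405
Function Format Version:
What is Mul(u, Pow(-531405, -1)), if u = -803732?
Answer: Rational(803732, 531405) ≈ 1.5125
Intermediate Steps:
Mul(u, Pow(-531405, -1)) = Mul(-803732, Pow(-531405, -1)) = Mul(-803732, Rational(-1, 531405)) = Rational(803732, 531405)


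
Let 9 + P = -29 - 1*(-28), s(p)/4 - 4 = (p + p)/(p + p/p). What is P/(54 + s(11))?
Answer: -15/116 ≈ -0.12931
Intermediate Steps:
s(p) = 16 + 8*p/(1 + p) (s(p) = 16 + 4*((p + p)/(p + p/p)) = 16 + 4*((2*p)/(p + 1)) = 16 + 4*((2*p)/(1 + p)) = 16 + 4*(2*p/(1 + p)) = 16 + 8*p/(1 + p))
P = -10 (P = -9 + (-29 - 1*(-28)) = -9 + (-29 + 28) = -9 - 1 = -10)
P/(54 + s(11)) = -10/(54 + 8*(2 + 3*11)/(1 + 11)) = -10/(54 + 8*(2 + 33)/12) = -10/(54 + 8*(1/12)*35) = -10/(54 + 70/3) = -10/(232/3) = (3/232)*(-10) = -15/116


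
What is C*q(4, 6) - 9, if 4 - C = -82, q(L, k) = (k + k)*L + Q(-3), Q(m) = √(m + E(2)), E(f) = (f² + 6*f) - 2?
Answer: 4119 + 86*√11 ≈ 4404.2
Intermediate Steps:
E(f) = -2 + f² + 6*f
Q(m) = √(14 + m) (Q(m) = √(m + (-2 + 2² + 6*2)) = √(m + (-2 + 4 + 12)) = √(m + 14) = √(14 + m))
q(L, k) = √11 + 2*L*k (q(L, k) = (k + k)*L + √(14 - 3) = (2*k)*L + √11 = 2*L*k + √11 = √11 + 2*L*k)
C = 86 (C = 4 - 1*(-82) = 4 + 82 = 86)
C*q(4, 6) - 9 = 86*(√11 + 2*4*6) - 9 = 86*(√11 + 48) - 9 = 86*(48 + √11) - 9 = (4128 + 86*√11) - 9 = 4119 + 86*√11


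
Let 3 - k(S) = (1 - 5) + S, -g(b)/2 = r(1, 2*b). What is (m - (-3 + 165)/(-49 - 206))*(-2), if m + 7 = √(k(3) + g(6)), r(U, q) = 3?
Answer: 1082/85 - 2*I*√2 ≈ 12.729 - 2.8284*I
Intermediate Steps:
g(b) = -6 (g(b) = -2*3 = -6)
k(S) = 7 - S (k(S) = 3 - ((1 - 5) + S) = 3 - (-4 + S) = 3 + (4 - S) = 7 - S)
m = -7 + I*√2 (m = -7 + √((7 - 1*3) - 6) = -7 + √((7 - 3) - 6) = -7 + √(4 - 6) = -7 + √(-2) = -7 + I*√2 ≈ -7.0 + 1.4142*I)
(m - (-3 + 165)/(-49 - 206))*(-2) = ((-7 + I*√2) - (-3 + 165)/(-49 - 206))*(-2) = ((-7 + I*√2) - 162/(-255))*(-2) = ((-7 + I*√2) - 162*(-1)/255)*(-2) = ((-7 + I*√2) - 1*(-54/85))*(-2) = ((-7 + I*√2) + 54/85)*(-2) = (-541/85 + I*√2)*(-2) = 1082/85 - 2*I*√2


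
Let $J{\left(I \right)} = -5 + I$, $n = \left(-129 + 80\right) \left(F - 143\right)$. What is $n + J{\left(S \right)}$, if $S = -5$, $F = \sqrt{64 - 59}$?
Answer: $6997 - 49 \sqrt{5} \approx 6887.4$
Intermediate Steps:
$F = \sqrt{5} \approx 2.2361$
$n = 7007 - 49 \sqrt{5}$ ($n = \left(-129 + 80\right) \left(\sqrt{5} - 143\right) = - 49 \left(-143 + \sqrt{5}\right) = 7007 - 49 \sqrt{5} \approx 6897.4$)
$n + J{\left(S \right)} = \left(7007 - 49 \sqrt{5}\right) - 10 = 6997 - 49 \sqrt{5}$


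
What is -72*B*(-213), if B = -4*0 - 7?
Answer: -107352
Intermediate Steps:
B = -7 (B = 0 - 7 = -7)
-72*B*(-213) = -72*(-7)*(-213) = 504*(-213) = -107352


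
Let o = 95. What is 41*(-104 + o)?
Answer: -369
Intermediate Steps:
41*(-104 + o) = 41*(-104 + 95) = 41*(-9) = -369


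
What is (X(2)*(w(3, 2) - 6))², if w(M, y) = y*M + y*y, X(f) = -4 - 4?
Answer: 1024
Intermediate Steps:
X(f) = -8
w(M, y) = y² + M*y (w(M, y) = M*y + y² = y² + M*y)
(X(2)*(w(3, 2) - 6))² = (-8*(2*(3 + 2) - 6))² = (-8*(2*5 - 6))² = (-8*(10 - 6))² = (-8*4)² = (-32)² = 1024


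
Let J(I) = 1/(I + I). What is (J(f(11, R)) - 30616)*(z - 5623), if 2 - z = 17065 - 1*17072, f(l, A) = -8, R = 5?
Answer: 1375028599/8 ≈ 1.7188e+8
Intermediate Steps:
z = 9 (z = 2 - (17065 - 1*17072) = 2 - (17065 - 17072) = 2 - 1*(-7) = 2 + 7 = 9)
J(I) = 1/(2*I)
(J(f(11, R)) - 30616)*(z - 5623) = ((1/2)/(-8) - 30616)*(9 - 5623) = ((1/2)*(-1/8) - 30616)*(-5614) = (-1/16 - 30616)*(-5614) = -489857/16*(-5614) = 1375028599/8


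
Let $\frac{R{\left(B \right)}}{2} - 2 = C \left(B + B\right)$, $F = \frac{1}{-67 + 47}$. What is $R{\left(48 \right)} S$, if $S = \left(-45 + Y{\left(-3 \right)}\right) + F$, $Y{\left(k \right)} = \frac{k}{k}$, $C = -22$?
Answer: $185891$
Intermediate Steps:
$Y{\left(k \right)} = 1$
$F = - \frac{1}{20}$ ($F = \frac{1}{-20} = - \frac{1}{20} \approx -0.05$)
$R{\left(B \right)} = 4 - 88 B$ ($R{\left(B \right)} = 4 + 2 \left(- 22 \left(B + B\right)\right) = 4 + 2 \left(- 22 \cdot 2 B\right) = 4 + 2 \left(- 44 B\right) = 4 - 88 B$)
$S = - \frac{881}{20}$ ($S = \left(-45 + 1\right) - \frac{1}{20} = -44 - \frac{1}{20} = - \frac{881}{20} \approx -44.05$)
$R{\left(48 \right)} S = \left(4 - 4224\right) \left(- \frac{881}{20}\right) = \left(-4220\right) \left(- \frac{881}{20}\right) = 185891$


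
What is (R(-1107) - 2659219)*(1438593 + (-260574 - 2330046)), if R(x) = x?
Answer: 3064767380802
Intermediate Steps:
(R(-1107) - 2659219)*(1438593 + (-260574 - 2330046)) = (-1107 - 2659219)*(1438593 + (-260574 - 2330046)) = -2660326*(1438593 - 2590620) = -2660326*(-1152027) = 3064767380802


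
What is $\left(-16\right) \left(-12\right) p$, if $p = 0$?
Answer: $0$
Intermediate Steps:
$\left(-16\right) \left(-12\right) p = \left(-16\right) \left(-12\right) 0 = 192 \cdot 0 = 0$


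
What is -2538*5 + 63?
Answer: -12627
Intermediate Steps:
-2538*5 + 63 = -94*135 + 63 = -12690 + 63 = -12627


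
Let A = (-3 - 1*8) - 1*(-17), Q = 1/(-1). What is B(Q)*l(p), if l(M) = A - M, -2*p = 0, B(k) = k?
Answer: -6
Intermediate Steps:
Q = -1
p = 0 (p = -1/2*0 = 0)
A = 6 (A = (-3 - 8) + 17 = -11 + 17 = 6)
l(M) = 6 - M
B(Q)*l(p) = -(6 - 1*0) = -(6 + 0) = -1*6 = -6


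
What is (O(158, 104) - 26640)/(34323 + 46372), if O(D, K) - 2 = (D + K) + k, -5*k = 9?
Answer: -131889/403475 ≈ -0.32688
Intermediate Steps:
k = -9/5 (k = -1/5*9 = -9/5 ≈ -1.8000)
O(D, K) = 1/5 + D + K (O(D, K) = 2 + ((D + K) - 9/5) = 2 + (-9/5 + D + K) = 1/5 + D + K)
(O(158, 104) - 26640)/(34323 + 46372) = ((1/5 + 158 + 104) - 26640)/(34323 + 46372) = (1311/5 - 26640)/80695 = -131889/5*1/80695 = -131889/403475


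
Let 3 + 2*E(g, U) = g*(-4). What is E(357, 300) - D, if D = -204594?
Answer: 407757/2 ≈ 2.0388e+5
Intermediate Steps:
E(g, U) = -3/2 - 2*g (E(g, U) = -3/2 + (g*(-4))/2 = -3/2 + (-4*g)/2 = -3/2 - 2*g)
E(357, 300) - D = (-3/2 - 2*357) - 1*(-204594) = (-3/2 - 714) + 204594 = -1431/2 + 204594 = 407757/2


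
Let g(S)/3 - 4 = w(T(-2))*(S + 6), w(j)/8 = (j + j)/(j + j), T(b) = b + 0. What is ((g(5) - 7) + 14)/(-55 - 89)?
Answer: -283/144 ≈ -1.9653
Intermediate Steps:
T(b) = b
w(j) = 8 (w(j) = 8*((j + j)/(j + j)) = 8*((2*j)/((2*j))) = 8*((2*j)*(1/(2*j))) = 8*1 = 8)
g(S) = 156 + 24*S (g(S) = 12 + 3*(8*(S + 6)) = 12 + 3*(8*(6 + S)) = 12 + 3*(48 + 8*S) = 12 + (144 + 24*S) = 156 + 24*S)
((g(5) - 7) + 14)/(-55 - 89) = (((156 + 24*5) - 7) + 14)/(-55 - 89) = (((156 + 120) - 7) + 14)/(-144) = -((276 - 7) + 14)/144 = -(269 + 14)/144 = -1/144*283 = -283/144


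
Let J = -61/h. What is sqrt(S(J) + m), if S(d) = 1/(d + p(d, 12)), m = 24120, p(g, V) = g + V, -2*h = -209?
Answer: sqrt(30908065174)/1132 ≈ 155.31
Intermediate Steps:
h = 209/2 (h = -1/2*(-209) = 209/2 ≈ 104.50)
p(g, V) = V + g
J = -122/209 (J = -61/209/2 = -61*2/209 = -122/209 ≈ -0.58373)
S(d) = 1/(12 + 2*d) (S(d) = 1/(d + (12 + d)) = 1/(12 + 2*d))
sqrt(S(J) + m) = sqrt(1/(2*(6 - 122/209)) + 24120) = sqrt(1/(2*(1132/209)) + 24120) = sqrt((1/2)*(209/1132) + 24120) = sqrt(209/2264 + 24120) = sqrt(54607889/2264) = sqrt(30908065174)/1132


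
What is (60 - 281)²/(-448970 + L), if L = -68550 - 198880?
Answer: -48841/716400 ≈ -0.068176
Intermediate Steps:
L = -267430
(60 - 281)²/(-448970 + L) = (60 - 281)²/(-448970 - 267430) = (-221)²/(-716400) = 48841*(-1/716400) = -48841/716400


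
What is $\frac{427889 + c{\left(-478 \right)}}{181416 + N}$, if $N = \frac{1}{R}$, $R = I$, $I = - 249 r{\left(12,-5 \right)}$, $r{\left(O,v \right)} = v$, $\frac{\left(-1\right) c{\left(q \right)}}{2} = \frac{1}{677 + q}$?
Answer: $\frac{106011636705}{44946721279} \approx 2.3586$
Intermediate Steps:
$c{\left(q \right)} = - \frac{2}{677 + q}$
$I = 1245$ ($I = \left(-249\right) \left(-5\right) = 1245$)
$R = 1245$
$N = \frac{1}{1245} \approx 0.00080321$
$\frac{427889 + c{\left(-478 \right)}}{181416 + N} = \frac{427889 - \frac{2}{677 - 478}}{181416 + \frac{1}{1245}} = \frac{427889 - \frac{2}{199}}{\frac{225862921}{1245}} = \left(427889 - \frac{2}{199}\right) \frac{1245}{225862921} = \frac{85149909}{199} \cdot \frac{1245}{225862921} = \frac{106011636705}{44946721279}$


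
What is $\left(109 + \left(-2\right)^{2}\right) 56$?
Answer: $6328$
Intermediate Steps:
$\left(109 + \left(-2\right)^{2}\right) 56 = \left(109 + 4\right) 56 = 113 \cdot 56 = 6328$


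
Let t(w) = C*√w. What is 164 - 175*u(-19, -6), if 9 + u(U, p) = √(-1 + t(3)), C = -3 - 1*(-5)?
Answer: 1739 - 175*√(-1 + 2*√3) ≈ 1464.3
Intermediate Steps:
C = 2 (C = -3 + 5 = 2)
t(w) = 2*√w
u(U, p) = -9 + √(-1 + 2*√3)
164 - 175*u(-19, -6) = 164 - 175*(-9 + √(-1 + 2*√3)) = 164 + (1575 - 175*√(-1 + 2*√3)) = 1739 - 175*√(-1 + 2*√3)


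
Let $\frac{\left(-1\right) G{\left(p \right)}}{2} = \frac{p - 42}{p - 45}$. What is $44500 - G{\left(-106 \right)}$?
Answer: $\frac{6719796}{151} \approx 44502.0$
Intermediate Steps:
$G{\left(p \right)} = - \frac{2 \left(-42 + p\right)}{-45 + p}$ ($G{\left(p \right)} = - 2 \frac{p - 42}{p - 45} = - 2 \frac{-42 + p}{-45 + p} = - \frac{2 \left(-42 + p\right)}{-45 + p}$)
$44500 - G{\left(-106 \right)} = 44500 - \frac{2 \left(42 - -106\right)}{-45 - 106} = 44500 - \frac{2 \left(42 + 106\right)}{-151} = 44500 - 2 \left(- \frac{1}{151}\right) 148 = 44500 - - \frac{296}{151} = 44500 + \frac{296}{151} = \frac{6719796}{151}$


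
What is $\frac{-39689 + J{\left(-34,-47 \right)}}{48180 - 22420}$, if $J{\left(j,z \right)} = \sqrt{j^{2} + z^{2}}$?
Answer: $- \frac{39689}{25760} + \frac{\sqrt{3365}}{25760} \approx -1.5385$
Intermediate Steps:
$\frac{-39689 + J{\left(-34,-47 \right)}}{48180 - 22420} = \frac{-39689 + \sqrt{\left(-34\right)^{2} + \left(-47\right)^{2}}}{48180 - 22420} = \frac{-39689 + \sqrt{1156 + 2209}}{25760} = \left(-39689 + \sqrt{3365}\right) \frac{1}{25760} = - \frac{39689}{25760} + \frac{\sqrt{3365}}{25760}$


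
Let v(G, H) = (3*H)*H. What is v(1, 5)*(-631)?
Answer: -47325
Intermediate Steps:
v(G, H) = 3*H²
v(1, 5)*(-631) = (3*5²)*(-631) = (3*25)*(-631) = 75*(-631) = -47325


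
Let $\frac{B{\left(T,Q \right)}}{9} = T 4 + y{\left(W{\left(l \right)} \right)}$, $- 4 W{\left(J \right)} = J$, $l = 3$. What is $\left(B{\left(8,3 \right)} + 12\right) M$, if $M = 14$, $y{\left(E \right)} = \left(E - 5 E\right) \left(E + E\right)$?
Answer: $3633$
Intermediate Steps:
$W{\left(J \right)} = - \frac{J}{4}$
$y{\left(E \right)} = - 8 E^{2}$ ($y{\left(E \right)} = - 4 E 2 E = - 8 E^{2}$)
$B{\left(T,Q \right)} = - \frac{81}{2} + 36 T$ ($B{\left(T,Q \right)} = 9 \left(T 4 - 8 \left(\left(- \frac{1}{4}\right) 3\right)^{2}\right) = 9 \left(4 T - 8 \left(- \frac{3}{4}\right)^{2}\right) = 9 \left(4 T - \frac{9}{2}\right) = 9 \left(- \frac{9}{2} + 4 T\right) = - \frac{81}{2} + 36 T$)
$\left(B{\left(8,3 \right)} + 12\right) M = \left(\left(- \frac{81}{2} + 36 \cdot 8\right) + 12\right) 14 = \left(\left(- \frac{81}{2} + 288\right) + 12\right) 14 = \left(\frac{495}{2} + 12\right) 14 = \frac{519}{2} \cdot 14 = 3633$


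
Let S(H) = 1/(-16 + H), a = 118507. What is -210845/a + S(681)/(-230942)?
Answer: -32380822501857/18199881990010 ≈ -1.7792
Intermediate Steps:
-210845/a + S(681)/(-230942) = -210845/118507 + 1/((-16 + 681)*(-230942)) = -210845*1/118507 - 1/230942/665 = -210845/118507 + (1/665)*(-1/230942) = -210845/118507 - 1/153576430 = -32380822501857/18199881990010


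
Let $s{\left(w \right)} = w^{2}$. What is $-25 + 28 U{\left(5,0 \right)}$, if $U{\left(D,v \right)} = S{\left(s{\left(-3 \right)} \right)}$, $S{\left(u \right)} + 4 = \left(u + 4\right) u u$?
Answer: $29347$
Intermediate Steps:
$S{\left(u \right)} = -4 + u^{2} \left(4 + u\right)$ ($S{\left(u \right)} = -4 + \left(u + 4\right) u u = -4 + \left(4 + u\right) u u = -4 + u \left(4 + u\right) u = -4 + u^{2} \left(4 + u\right)$)
$U{\left(D,v \right)} = 1049$ ($U{\left(D,v \right)} = -4 + \left(\left(-3\right)^{2}\right)^{3} + 4 \left(\left(-3\right)^{2}\right)^{2} = -4 + 9^{3} + 4 \cdot 9^{2} = -4 + 729 + 4 \cdot 81 = -4 + 729 + 324 = 1049$)
$-25 + 28 U{\left(5,0 \right)} = -25 + 28 \cdot 1049 = -25 + 29372 = 29347$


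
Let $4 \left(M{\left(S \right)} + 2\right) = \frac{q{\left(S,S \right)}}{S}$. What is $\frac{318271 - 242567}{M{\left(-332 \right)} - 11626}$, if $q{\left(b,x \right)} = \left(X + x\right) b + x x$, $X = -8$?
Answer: $- \frac{18926}{2949} \approx -6.4178$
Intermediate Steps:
$q{\left(b,x \right)} = x^{2} + b \left(-8 + x\right)$ ($q{\left(b,x \right)} = \left(-8 + x\right) b + x x = b \left(-8 + x\right) + x^{2} = x^{2} + b \left(-8 + x\right)$)
$M{\left(S \right)} = -2 + \frac{- 8 S + 2 S^{2}}{4 S}$ ($M{\left(S \right)} = -2 + \frac{\left(S^{2} - 8 S + S S\right) \frac{1}{S}}{4} = -2 + \frac{\left(S^{2} - 8 S + S^{2}\right) \frac{1}{S}}{4} = -2 + \frac{\left(- 8 S + 2 S^{2}\right) \frac{1}{S}}{4} = -2 + \frac{\frac{1}{S} \left(- 8 S + 2 S^{2}\right)}{4} = -2 + \frac{- 8 S + 2 S^{2}}{4 S}$)
$\frac{318271 - 242567}{M{\left(-332 \right)} - 11626} = \frac{318271 - 242567}{\left(-4 + \frac{1}{2} \left(-332\right)\right) - 11626} = \frac{75704}{\left(-4 - 166\right) - 11626} = \frac{75704}{-170 - 11626} = \frac{75704}{-11796} = 75704 \left(- \frac{1}{11796}\right) = - \frac{18926}{2949}$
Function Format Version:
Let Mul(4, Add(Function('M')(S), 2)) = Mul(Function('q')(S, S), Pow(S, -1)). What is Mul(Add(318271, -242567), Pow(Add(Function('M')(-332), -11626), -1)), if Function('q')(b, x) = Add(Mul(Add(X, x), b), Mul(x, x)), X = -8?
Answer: Rational(-18926, 2949) ≈ -6.4178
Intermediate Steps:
Function('q')(b, x) = Add(Pow(x, 2), Mul(b, Add(-8, x))) (Function('q')(b, x) = Add(Mul(Add(-8, x), b), Mul(x, x)) = Add(Mul(b, Add(-8, x)), Pow(x, 2)) = Add(Pow(x, 2), Mul(b, Add(-8, x))))
Function('M')(S) = Add(-2, Mul(Rational(1, 4), Pow(S, -1), Add(Mul(-8, S), Mul(2, Pow(S, 2))))) (Function('M')(S) = Add(-2, Mul(Rational(1, 4), Mul(Add(Pow(S, 2), Mul(-8, S), Mul(S, S)), Pow(S, -1)))) = Add(-2, Mul(Rational(1, 4), Mul(Add(Pow(S, 2), Mul(-8, S), Pow(S, 2)), Pow(S, -1)))) = Add(-2, Mul(Rational(1, 4), Mul(Add(Mul(-8, S), Mul(2, Pow(S, 2))), Pow(S, -1)))) = Add(-2, Mul(Rational(1, 4), Mul(Pow(S, -1), Add(Mul(-8, S), Mul(2, Pow(S, 2)))))) = Add(-2, Mul(Rational(1, 4), Pow(S, -1), Add(Mul(-8, S), Mul(2, Pow(S, 2))))))
Mul(Add(318271, -242567), Pow(Add(Function('M')(-332), -11626), -1)) = Mul(Add(318271, -242567), Pow(Add(Add(-4, Mul(Rational(1, 2), -332)), -11626), -1)) = Mul(75704, Pow(Add(Add(-4, -166), -11626), -1)) = Mul(75704, Pow(Add(-170, -11626), -1)) = Mul(75704, Pow(-11796, -1)) = Mul(75704, Rational(-1, 11796)) = Rational(-18926, 2949)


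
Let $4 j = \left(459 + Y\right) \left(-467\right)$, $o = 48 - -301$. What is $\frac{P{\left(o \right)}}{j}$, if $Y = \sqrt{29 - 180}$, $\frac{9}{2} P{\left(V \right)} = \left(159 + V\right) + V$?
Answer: $- \frac{43707}{12307318} + \frac{857 i \sqrt{151}}{110765862} \approx -0.0035513 + 9.5074 \cdot 10^{-5} i$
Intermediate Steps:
$o = 349$ ($o = 48 + 301 = 349$)
$P{\left(V \right)} = \frac{106}{3} + \frac{4 V}{9}$ ($P{\left(V \right)} = \frac{2 \left(\left(159 + V\right) + V\right)}{9} = \frac{2 \left(159 + 2 V\right)}{9} = \frac{106}{3} + \frac{4 V}{9}$)
$Y = i \sqrt{151}$ ($Y = \sqrt{29 - 180} = \sqrt{-151} = i \sqrt{151} \approx 12.288 i$)
$j = - \frac{214353}{4} - \frac{467 i \sqrt{151}}{4}$ ($j = \frac{\left(459 + i \sqrt{151}\right) \left(-467\right)}{4} = \frac{-214353 - 467 i \sqrt{151}}{4} = - \frac{214353}{4} - \frac{467 i \sqrt{151}}{4} \approx -53588.0 - 1434.6 i$)
$\frac{P{\left(o \right)}}{j} = \frac{\frac{106}{3} + \frac{4}{9} \cdot 349}{- \frac{214353}{4} - \frac{467 i \sqrt{151}}{4}} = \frac{\frac{106}{3} + \frac{1396}{9}}{- \frac{214353}{4} - \frac{467 i \sqrt{151}}{4}} = \frac{1714}{9 \left(- \frac{214353}{4} - \frac{467 i \sqrt{151}}{4}\right)}$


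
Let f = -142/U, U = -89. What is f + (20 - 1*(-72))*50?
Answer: 409542/89 ≈ 4601.6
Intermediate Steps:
f = 142/89 (f = -142/(-89) = -142*(-1/89) = 142/89 ≈ 1.5955)
f + (20 - 1*(-72))*50 = 142/89 + (20 - 1*(-72))*50 = 142/89 + (20 + 72)*50 = 142/89 + 92*50 = 142/89 + 4600 = 409542/89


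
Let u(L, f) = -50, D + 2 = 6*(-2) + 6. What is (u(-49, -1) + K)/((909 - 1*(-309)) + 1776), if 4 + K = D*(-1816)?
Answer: 7237/1497 ≈ 4.8343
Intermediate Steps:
D = -8 (D = -2 + (6*(-2) + 6) = -2 + (-12 + 6) = -2 - 6 = -8)
K = 14524 (K = -4 - 8*(-1816) = -4 + 14528 = 14524)
(u(-49, -1) + K)/((909 - 1*(-309)) + 1776) = (-50 + 14524)/((909 - 1*(-309)) + 1776) = 14474/((909 + 309) + 1776) = 14474/(1218 + 1776) = 14474/2994 = 14474*(1/2994) = 7237/1497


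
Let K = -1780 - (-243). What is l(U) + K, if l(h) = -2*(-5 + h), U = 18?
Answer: -1563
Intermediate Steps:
l(h) = 10 - 2*h
K = -1537 (K = -1780 - 1*(-243) = -1780 + 243 = -1537)
l(U) + K = (10 - 2*18) - 1537 = (10 - 36) - 1537 = -26 - 1537 = -1563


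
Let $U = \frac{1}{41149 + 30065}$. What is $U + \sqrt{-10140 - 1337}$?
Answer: $\frac{1}{71214} + i \sqrt{11477} \approx 1.4042 \cdot 10^{-5} + 107.13 i$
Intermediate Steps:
$U = \frac{1}{71214} \approx 1.4042 \cdot 10^{-5}$
$U + \sqrt{-10140 - 1337} = \frac{1}{71214} + \sqrt{-10140 - 1337} = \frac{1}{71214} + \sqrt{-11477} = \frac{1}{71214} + i \sqrt{11477}$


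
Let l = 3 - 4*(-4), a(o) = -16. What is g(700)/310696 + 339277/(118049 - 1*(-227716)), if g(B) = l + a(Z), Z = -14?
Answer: 105413044087/107427802440 ≈ 0.98125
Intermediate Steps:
l = 19 (l = 3 + 16 = 19)
g(B) = 3 (g(B) = 19 - 16 = 3)
g(700)/310696 + 339277/(118049 - 1*(-227716)) = 3/310696 + 339277/(118049 - 1*(-227716)) = 3*(1/310696) + 339277/(118049 + 227716) = 3/310696 + 339277/345765 = 105413044087/107427802440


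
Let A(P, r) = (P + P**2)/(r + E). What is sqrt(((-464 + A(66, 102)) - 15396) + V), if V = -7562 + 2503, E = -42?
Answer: I*sqrt(2084530)/10 ≈ 144.38*I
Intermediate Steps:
A(P, r) = (P + P**2)/(-42 + r) (A(P, r) = (P + P**2)/(r - 42) = (P + P**2)/(-42 + r))
V = -5059
sqrt(((-464 + A(66, 102)) - 15396) + V) = sqrt(((-464 + 66*(1 + 66)/(-42 + 102)) - 15396) - 5059) = sqrt(((-464 + 66*67/60) - 15396) - 5059) = sqrt(((-464 + 66*(1/60)*67) - 15396) - 5059) = sqrt(((-464 + 737/10) - 15396) - 5059) = sqrt((-3903/10 - 15396) - 5059) = sqrt(-157863/10 - 5059) = sqrt(-208453/10) = I*sqrt(2084530)/10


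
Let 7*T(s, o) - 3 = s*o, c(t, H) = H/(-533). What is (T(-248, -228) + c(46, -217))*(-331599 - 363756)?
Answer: -20958743729850/3731 ≈ -5.6175e+9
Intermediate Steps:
c(t, H) = -H/533 (c(t, H) = H*(-1/533) = -H/533)
T(s, o) = 3/7 + o*s/7 (T(s, o) = 3/7 + (s*o)/7 = 3/7 + (o*s)/7 = 3/7 + o*s/7)
(T(-248, -228) + c(46, -217))*(-331599 - 363756) = ((3/7 + (⅐)*(-228)*(-248)) - 1/533*(-217))*(-331599 - 363756) = ((3/7 + 56544/7) + 217/533)*(-695355) = (56547/7 + 217/533)*(-695355) = (30141070/3731)*(-695355) = -20958743729850/3731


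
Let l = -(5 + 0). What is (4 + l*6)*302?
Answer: -7852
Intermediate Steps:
l = -5 (l = -1*5 = -5)
(4 + l*6)*302 = (4 - 5*6)*302 = (4 - 30)*302 = -26*302 = -7852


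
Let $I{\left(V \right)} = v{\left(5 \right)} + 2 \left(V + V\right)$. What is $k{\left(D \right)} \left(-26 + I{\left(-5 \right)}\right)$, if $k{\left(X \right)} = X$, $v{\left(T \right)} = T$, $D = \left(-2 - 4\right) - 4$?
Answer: $410$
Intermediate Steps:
$D = -10$ ($D = -6 - 4 = -10$)
$I{\left(V \right)} = 5 + 4 V$ ($I{\left(V \right)} = 5 + 2 \left(V + V\right) = 5 + 2 \cdot 2 V = 5 + 4 V$)
$k{\left(D \right)} \left(-26 + I{\left(-5 \right)}\right) = - 10 \left(-26 + \left(5 + 4 \left(-5\right)\right)\right) = - 10 \left(-26 + \left(5 - 20\right)\right) = - 10 \left(-26 - 15\right) = \left(-10\right) \left(-41\right) = 410$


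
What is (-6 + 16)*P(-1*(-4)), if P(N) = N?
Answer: 40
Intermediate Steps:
(-6 + 16)*P(-1*(-4)) = (-6 + 16)*(-1*(-4)) = 10*4 = 40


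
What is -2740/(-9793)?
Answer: 2740/9793 ≈ 0.27979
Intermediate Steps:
-2740/(-9793) = -2740*(-1)/9793 = -1*(-2740/9793) = 2740/9793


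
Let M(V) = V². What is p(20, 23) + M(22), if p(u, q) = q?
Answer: 507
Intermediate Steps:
p(20, 23) + M(22) = 23 + 22² = 23 + 484 = 507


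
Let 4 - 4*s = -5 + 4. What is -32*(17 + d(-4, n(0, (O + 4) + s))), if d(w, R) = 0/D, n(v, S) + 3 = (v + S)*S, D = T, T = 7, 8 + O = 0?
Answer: -544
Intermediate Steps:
O = -8 (O = -8 + 0 = -8)
s = 5/4 (s = 1 - (-5 + 4)/4 = 1 - 1/4*(-1) = 1 + 1/4 = 5/4 ≈ 1.2500)
D = 7
n(v, S) = -3 + S*(S + v) (n(v, S) = -3 + (v + S)*S = -3 + (S + v)*S = -3 + S*(S + v))
d(w, R) = 0 (d(w, R) = 0/7 = 0*(1/7) = 0)
-32*(17 + d(-4, n(0, (O + 4) + s))) = -32*(17 + 0) = -32*17 = -544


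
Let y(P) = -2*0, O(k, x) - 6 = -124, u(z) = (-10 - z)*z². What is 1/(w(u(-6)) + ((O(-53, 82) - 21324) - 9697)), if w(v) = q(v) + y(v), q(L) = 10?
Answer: -1/31129 ≈ -3.2124e-5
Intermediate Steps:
u(z) = z²*(-10 - z)
O(k, x) = -118 (O(k, x) = 6 - 124 = -118)
y(P) = 0
w(v) = 10 (w(v) = 10 + 0 = 10)
1/(w(u(-6)) + ((O(-53, 82) - 21324) - 9697)) = 1/(10 + ((-118 - 21324) - 9697)) = 1/(10 + (-21442 - 9697)) = 1/(10 - 31139) = 1/(-31129) = -1/31129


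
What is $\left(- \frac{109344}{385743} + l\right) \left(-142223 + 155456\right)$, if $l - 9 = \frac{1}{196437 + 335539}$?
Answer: $\frac{7889894676069021}{68402006056} \approx 1.1535 \cdot 10^{5}$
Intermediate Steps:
$l = \frac{4787785}{531976}$ ($l = 9 + \frac{1}{196437 + 335539} = 9 + \frac{1}{531976} = \frac{4787785}{531976} \approx 9.0$)
$\left(- \frac{109344}{385743} + l\right) \left(-142223 + 155456\right) = \left(- \frac{109344}{385743} + \frac{4787785}{531976}\right) \left(-142223 + 155456\right) = \left(\left(-109344\right) \frac{1}{385743} + \frac{4787785}{531976}\right) 13233 = \left(- \frac{36448}{128581} + \frac{4787785}{531976}\right) 13233 = \frac{596228721837}{68402006056} \cdot 13233 = \frac{7889894676069021}{68402006056}$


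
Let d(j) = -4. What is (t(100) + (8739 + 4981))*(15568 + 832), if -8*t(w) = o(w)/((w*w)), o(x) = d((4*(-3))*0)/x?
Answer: 1125040000041/5000 ≈ 2.2501e+8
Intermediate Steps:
o(x) = -4/x
t(w) = 1/(2*w**3) (t(w) = -(-4/w)/(8*(w*w)) = -(-4/w)/(8*(w**2)) = -(-4/w)/(8*w**2) = -(-1)/(2*w**3) = 1/(2*w**3))
(t(100) + (8739 + 4981))*(15568 + 832) = ((1/2)/100**3 + (8739 + 4981))*(15568 + 832) = ((1/2)*(1/1000000) + 13720)*16400 = (1/2000000 + 13720)*16400 = (27440000001/2000000)*16400 = 1125040000041/5000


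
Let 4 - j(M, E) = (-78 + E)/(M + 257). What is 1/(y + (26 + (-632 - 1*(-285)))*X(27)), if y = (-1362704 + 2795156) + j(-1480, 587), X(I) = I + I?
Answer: 1223/1730694715 ≈ 7.0665e-7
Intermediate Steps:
X(I) = 2*I
j(M, E) = 4 - (-78 + E)/(257 + M) (j(M, E) = 4 - (-78 + E)/(M + 257) = 4 - (-78 + E)/(257 + M))
y = 1751894197/1223 (y = (-1362704 + 2795156) + (1106 - 1*587 + 4*(-1480))/(257 - 1480) = 1432452 + (1106 - 587 - 5920)/(-1223) = 1432452 - 1/1223*(-5401) = 1432452 + 5401/1223 = 1751894197/1223 ≈ 1.4325e+6)
1/(y + (26 + (-632 - 1*(-285)))*X(27)) = 1/(1751894197/1223 + (26 + (-632 - 1*(-285)))*(2*27)) = 1/(1751894197/1223 + (26 + (-632 + 285))*54) = 1/(1751894197/1223 + (26 - 347)*54) = 1/(1751894197/1223 - 321*54) = 1/(1751894197/1223 - 17334) = 1/(1730694715/1223) = 1223/1730694715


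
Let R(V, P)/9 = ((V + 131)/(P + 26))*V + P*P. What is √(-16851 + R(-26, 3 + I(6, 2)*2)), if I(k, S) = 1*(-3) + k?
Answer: 2*I*√4206 ≈ 129.71*I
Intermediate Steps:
I(k, S) = -3 + k
R(V, P) = 9*P² + 9*V*(131 + V)/(26 + P) (R(V, P) = 9*(((V + 131)/(P + 26))*V + P*P) = 9*(((131 + V)/(26 + P))*V + P²) = 9*(V*(131 + V)/(26 + P) + P²) = 9*(P² + V*(131 + V)/(26 + P)) = 9*P² + 9*V*(131 + V)/(26 + P))
√(-16851 + R(-26, 3 + I(6, 2)*2)) = √(-16851 + 9*((3 + (-3 + 6)*2)³ + (-26)² + 26*(3 + (-3 + 6)*2)² + 131*(-26))/(26 + (3 + (-3 + 6)*2))) = √(-16851 + 9*((3 + 3*2)³ + 676 + 26*(3 + 3*2)² - 3406)/(26 + (3 + 3*2))) = √(-16851 + 9*((3 + 6)³ + 676 + 26*(3 + 6)² - 3406)/(26 + (3 + 6))) = √(-16851 + 9*(9³ + 676 + 26*9² - 3406)/(26 + 9)) = √(-16851 + 9*(729 + 676 + 26*81 - 3406)/35) = √(-16851 + 9*(1/35)*(729 + 676 + 2106 - 3406)) = √(-16851 + 9*(1/35)*105) = √(-16851 + 27) = √(-16824) = 2*I*√4206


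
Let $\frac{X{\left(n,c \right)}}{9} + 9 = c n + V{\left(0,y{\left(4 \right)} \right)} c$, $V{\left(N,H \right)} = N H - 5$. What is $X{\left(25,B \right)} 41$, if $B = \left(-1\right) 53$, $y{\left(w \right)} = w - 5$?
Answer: $-394461$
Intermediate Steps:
$y{\left(w \right)} = -5 + w$ ($y{\left(w \right)} = w - 5 = -5 + w$)
$V{\left(N,H \right)} = -5 + H N$ ($V{\left(N,H \right)} = H N - 5 = -5 + H N$)
$B = -53$
$X{\left(n,c \right)} = -81 - 45 c + 9 c n$ ($X{\left(n,c \right)} = -81 + 9 \left(c n + \left(-5 + \left(-5 + 4\right) 0\right) c\right) = -81 + 9 \left(c n + \left(-5 - 0\right) c\right) = -81 + 9 \left(c n + \left(-5 + 0\right) c\right) = -81 + 9 \left(c n - 5 c\right) = -81 + 9 \left(- 5 c + c n\right) = -81 + \left(- 45 c + 9 c n\right) = -81 - 45 c + 9 c n$)
$X{\left(25,B \right)} 41 = \left(-81 - -2385 + 9 \left(-53\right) 25\right) 41 = \left(-81 + 2385 - 11925\right) 41 = \left(-9621\right) 41 = -394461$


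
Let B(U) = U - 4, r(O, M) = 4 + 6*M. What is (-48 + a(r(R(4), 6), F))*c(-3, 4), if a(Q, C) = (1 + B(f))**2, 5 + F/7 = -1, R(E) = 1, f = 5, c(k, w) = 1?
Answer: -44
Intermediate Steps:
F = -42 (F = -35 + 7*(-1) = -35 - 7 = -42)
B(U) = -4 + U
a(Q, C) = 4 (a(Q, C) = (1 + (-4 + 5))**2 = (1 + 1)**2 = 2**2 = 4)
(-48 + a(r(R(4), 6), F))*c(-3, 4) = (-48 + 4)*1 = -44*1 = -44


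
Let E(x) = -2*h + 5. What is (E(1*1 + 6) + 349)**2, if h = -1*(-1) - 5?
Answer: 131044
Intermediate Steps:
h = -4 (h = 1 - 5 = -4)
E(x) = 13 (E(x) = -2*(-4) + 5 = 8 + 5 = 13)
(E(1*1 + 6) + 349)**2 = (13 + 349)**2 = 362**2 = 131044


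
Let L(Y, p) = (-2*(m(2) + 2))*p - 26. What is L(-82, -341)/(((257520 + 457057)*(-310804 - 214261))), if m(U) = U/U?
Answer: -404/75039874501 ≈ -5.3838e-9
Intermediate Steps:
m(U) = 1
L(Y, p) = -26 - 6*p (L(Y, p) = (-2*(1 + 2))*p - 26 = (-2*3)*p - 26 = -6*p - 26 = -26 - 6*p)
L(-82, -341)/(((257520 + 457057)*(-310804 - 214261))) = (-26 - 6*(-341))/(((257520 + 457057)*(-310804 - 214261))) = (-26 + 2046)/((714577*(-525065))) = 2020/(-375199372505) = 2020*(-1/375199372505) = -404/75039874501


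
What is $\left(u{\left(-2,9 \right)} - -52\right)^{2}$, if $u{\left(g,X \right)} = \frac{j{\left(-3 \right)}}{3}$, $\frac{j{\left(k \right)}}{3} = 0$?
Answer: $2704$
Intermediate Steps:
$j{\left(k \right)} = 0$ ($j{\left(k \right)} = 3 \cdot 0 = 0$)
$u{\left(g,X \right)} = 0$ ($u{\left(g,X \right)} = \frac{0}{3} = 0 \cdot \frac{1}{3} = 0$)
$\left(u{\left(-2,9 \right)} - -52\right)^{2} = \left(0 - -52\right)^{2} = \left(0 + 52\right)^{2} = 52^{2} = 2704$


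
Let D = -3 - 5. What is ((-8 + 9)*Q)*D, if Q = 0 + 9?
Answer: -72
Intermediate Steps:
Q = 9
D = -8
((-8 + 9)*Q)*D = ((-8 + 9)*9)*(-8) = (1*9)*(-8) = 9*(-8) = -72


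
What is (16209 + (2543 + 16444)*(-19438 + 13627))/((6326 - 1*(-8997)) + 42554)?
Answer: -110317248/57877 ≈ -1906.1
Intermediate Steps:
(16209 + (2543 + 16444)*(-19438 + 13627))/((6326 - 1*(-8997)) + 42554) = (16209 + 18987*(-5811))/((6326 + 8997) + 42554) = (16209 - 110333457)/(15323 + 42554) = -110317248/57877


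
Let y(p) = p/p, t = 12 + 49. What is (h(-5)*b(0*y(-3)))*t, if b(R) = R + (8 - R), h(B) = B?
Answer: -2440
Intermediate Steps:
t = 61
y(p) = 1
b(R) = 8
(h(-5)*b(0*y(-3)))*t = -5*8*61 = -40*61 = -2440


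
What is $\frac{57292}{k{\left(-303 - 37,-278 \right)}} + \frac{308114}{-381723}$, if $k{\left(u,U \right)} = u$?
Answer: $- \frac{5493608219}{32446455} \approx -169.31$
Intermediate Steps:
$\frac{57292}{k{\left(-303 - 37,-278 \right)}} + \frac{308114}{-381723} = \frac{57292}{-303 - 37} + \frac{308114}{-381723} = \frac{57292}{-340} + 308114 \left(- \frac{1}{381723}\right) = 57292 \left(- \frac{1}{340}\right) - \frac{308114}{381723} = - \frac{14323}{85} - \frac{308114}{381723} = - \frac{5493608219}{32446455}$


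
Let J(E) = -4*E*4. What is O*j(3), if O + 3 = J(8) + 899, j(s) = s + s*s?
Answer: 9216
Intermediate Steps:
J(E) = -16*E
j(s) = s + s²
O = 768 (O = -3 + (-16*8 + 899) = -3 + (-128 + 899) = -3 + 771 = 768)
O*j(3) = 768*(3*(1 + 3)) = 768*(3*4) = 768*12 = 9216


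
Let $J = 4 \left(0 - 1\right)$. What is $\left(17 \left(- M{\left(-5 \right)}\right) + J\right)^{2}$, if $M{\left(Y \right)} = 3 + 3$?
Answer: $11236$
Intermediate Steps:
$M{\left(Y \right)} = 6$
$J = -4$ ($J = 4 \left(-1\right) = -4$)
$\left(17 \left(- M{\left(-5 \right)}\right) + J\right)^{2} = \left(17 \left(\left(-1\right) 6\right) - 4\right)^{2} = \left(17 \left(-6\right) - 4\right)^{2} = \left(-102 - 4\right)^{2} = \left(-106\right)^{2} = 11236$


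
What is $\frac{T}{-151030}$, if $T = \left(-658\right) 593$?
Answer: $\frac{195097}{75515} \approx 2.5836$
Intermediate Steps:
$T = -390194$
$\frac{T}{-151030} = - \frac{390194}{-151030} = \left(-390194\right) \left(- \frac{1}{151030}\right) = \frac{195097}{75515}$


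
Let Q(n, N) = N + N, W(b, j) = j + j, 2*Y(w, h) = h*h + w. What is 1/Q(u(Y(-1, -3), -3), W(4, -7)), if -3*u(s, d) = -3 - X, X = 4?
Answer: -1/28 ≈ -0.035714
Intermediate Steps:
Y(w, h) = w/2 + h**2/2 (Y(w, h) = (h*h + w)/2 = (h**2 + w)/2 = (w + h**2)/2 = w/2 + h**2/2)
u(s, d) = 7/3 (u(s, d) = -(-3 - 1*4)/3 = -(-3 - 4)/3 = -1/3*(-7) = 7/3)
W(b, j) = 2*j
Q(n, N) = 2*N
1/Q(u(Y(-1, -3), -3), W(4, -7)) = 1/(2*(2*(-7))) = 1/(2*(-14)) = 1/(-28) = -1/28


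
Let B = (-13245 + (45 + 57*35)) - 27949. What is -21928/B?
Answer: 10964/19577 ≈ 0.56005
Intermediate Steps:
B = -39154 (B = (-13245 + (45 + 1995)) - 27949 = (-13245 + 2040) - 27949 = -11205 - 27949 = -39154)
-21928/B = -21928/(-39154) = -21928*(-1/39154) = 10964/19577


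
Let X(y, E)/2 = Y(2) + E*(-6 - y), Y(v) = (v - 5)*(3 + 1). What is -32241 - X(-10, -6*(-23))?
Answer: -33321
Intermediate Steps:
Y(v) = -20 + 4*v (Y(v) = (-5 + v)*4 = -20 + 4*v)
X(y, E) = -24 + 2*E*(-6 - y) (X(y, E) = 2*((-20 + 4*2) + E*(-6 - y)) = 2*((-20 + 8) + E*(-6 - y)) = 2*(-12 + E*(-6 - y)) = -24 + 2*E*(-6 - y))
-32241 - X(-10, -6*(-23)) = -32241 - (-24 - (-72)*(-23) - 2*(-6*(-23))*(-10)) = -32241 - (-24 - 12*138 - 2*138*(-10)) = -32241 - (-24 - 1656 + 2760) = -32241 - 1*1080 = -32241 - 1080 = -33321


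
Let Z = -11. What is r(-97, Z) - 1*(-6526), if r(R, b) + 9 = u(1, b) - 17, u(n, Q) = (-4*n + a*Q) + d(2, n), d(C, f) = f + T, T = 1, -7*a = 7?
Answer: 6509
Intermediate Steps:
a = -1 (a = -⅐*7 = -1)
d(C, f) = 1 + f (d(C, f) = f + 1 = 1 + f)
u(n, Q) = 1 - Q - 3*n (u(n, Q) = (-4*n - Q) + (1 + n) = (-Q - 4*n) + (1 + n) = 1 - Q - 3*n)
r(R, b) = -28 - b (r(R, b) = -9 + ((1 - b - 3*1) - 17) = -9 + ((1 - b - 3) - 17) = -9 + ((-2 - b) - 17) = -9 + (-19 - b) = -28 - b)
r(-97, Z) - 1*(-6526) = (-28 - 1*(-11)) - 1*(-6526) = (-28 + 11) + 6526 = -17 + 6526 = 6509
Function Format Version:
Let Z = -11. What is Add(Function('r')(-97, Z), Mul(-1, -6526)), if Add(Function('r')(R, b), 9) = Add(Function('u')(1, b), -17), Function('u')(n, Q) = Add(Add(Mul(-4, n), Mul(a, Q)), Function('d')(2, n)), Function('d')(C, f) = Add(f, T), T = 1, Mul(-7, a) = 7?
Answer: 6509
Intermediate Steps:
a = -1 (a = Mul(Rational(-1, 7), 7) = -1)
Function('d')(C, f) = Add(1, f) (Function('d')(C, f) = Add(f, 1) = Add(1, f))
Function('u')(n, Q) = Add(1, Mul(-1, Q), Mul(-3, n)) (Function('u')(n, Q) = Add(Add(Mul(-4, n), Mul(-1, Q)), Add(1, n)) = Add(Add(Mul(-1, Q), Mul(-4, n)), Add(1, n)) = Add(1, Mul(-1, Q), Mul(-3, n)))
Function('r')(R, b) = Add(-28, Mul(-1, b)) (Function('r')(R, b) = Add(-9, Add(Add(1, Mul(-1, b), Mul(-3, 1)), -17)) = Add(-9, Add(Add(1, Mul(-1, b), -3), -17)) = Add(-9, Add(Add(-2, Mul(-1, b)), -17)) = Add(-9, Add(-19, Mul(-1, b))) = Add(-28, Mul(-1, b)))
Add(Function('r')(-97, Z), Mul(-1, -6526)) = Add(Add(-28, Mul(-1, -11)), Mul(-1, -6526)) = Add(Add(-28, 11), 6526) = Add(-17, 6526) = 6509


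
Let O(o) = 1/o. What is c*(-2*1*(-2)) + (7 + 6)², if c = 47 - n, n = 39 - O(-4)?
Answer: 200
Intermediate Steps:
n = 157/4 (n = 39 - 1/(-4) = 39 - 1*(-¼) = 39 + ¼ = 157/4 ≈ 39.250)
c = 31/4 (c = 47 - 1*157/4 = 47 - 157/4 = 31/4 ≈ 7.7500)
c*(-2*1*(-2)) + (7 + 6)² = 31*(-2*1*(-2))/4 + (7 + 6)² = 31*(-2*(-2))/4 + 13² = (31/4)*4 + 169 = 31 + 169 = 200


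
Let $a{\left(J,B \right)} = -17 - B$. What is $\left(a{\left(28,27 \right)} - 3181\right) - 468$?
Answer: $-3693$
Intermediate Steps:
$\left(a{\left(28,27 \right)} - 3181\right) - 468 = \left(\left(-17 - 27\right) - 3181\right) - 468 = \left(-44 - 3181\right) - 468 = -3225 - 468 = -3693$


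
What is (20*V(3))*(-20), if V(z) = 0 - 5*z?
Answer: 6000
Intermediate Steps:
V(z) = -5*z
(20*V(3))*(-20) = (20*(-5*3))*(-20) = (20*(-15))*(-20) = -300*(-20) = 6000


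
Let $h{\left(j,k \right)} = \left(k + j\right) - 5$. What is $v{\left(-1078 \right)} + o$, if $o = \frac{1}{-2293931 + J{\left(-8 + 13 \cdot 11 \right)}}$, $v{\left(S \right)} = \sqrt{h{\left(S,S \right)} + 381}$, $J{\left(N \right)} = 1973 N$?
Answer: $- \frac{1}{2027576} + 2 i \sqrt{445} \approx -4.932 \cdot 10^{-7} + 42.19 i$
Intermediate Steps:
$h{\left(j,k \right)} = -5 + j + k$ ($h{\left(j,k \right)} = \left(j + k\right) - 5 = -5 + j + k$)
$v{\left(S \right)} = \sqrt{376 + 2 S}$ ($v{\left(S \right)} = \sqrt{\left(-5 + S + S\right) + 381} = \sqrt{\left(-5 + 2 S\right) + 381} = \sqrt{376 + 2 S}$)
$o = - \frac{1}{2027576}$ ($o = \frac{1}{-2293931 + 1973 \left(-8 + 13 \cdot 11\right)} = \frac{1}{-2293931 + 1973 \left(-8 + 143\right)} = \frac{1}{-2293931 + 1973 \cdot 135} = \frac{1}{-2293931 + 266355} = \frac{1}{-2027576} = - \frac{1}{2027576} \approx -4.932 \cdot 10^{-7}$)
$v{\left(-1078 \right)} + o = \sqrt{376 + 2 \left(-1078\right)} - \frac{1}{2027576} = \sqrt{376 - 2156} - \frac{1}{2027576} = \sqrt{-1780} - \frac{1}{2027576} = 2 i \sqrt{445} - \frac{1}{2027576} = - \frac{1}{2027576} + 2 i \sqrt{445}$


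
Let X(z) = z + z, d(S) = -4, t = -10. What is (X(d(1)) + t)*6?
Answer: -108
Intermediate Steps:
X(z) = 2*z
(X(d(1)) + t)*6 = (2*(-4) - 10)*6 = (-8 - 10)*6 = -18*6 = -108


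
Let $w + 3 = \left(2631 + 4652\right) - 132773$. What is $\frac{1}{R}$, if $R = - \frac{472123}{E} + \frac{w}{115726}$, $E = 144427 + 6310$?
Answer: $- \frac{17444190062}{73553344639} \approx -0.23716$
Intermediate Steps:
$E = 150737$
$w = -125493$ ($w = -3 + \left(\left(2631 + 4652\right) - 132773\right) = -3 + \left(7283 - 132773\right) = -3 - 125490 = -125493$)
$R = - \frac{73553344639}{17444190062}$ ($R = - \frac{472123}{150737} - \frac{125493}{115726} = - \frac{73553344639}{17444190062} \approx -4.2165$)
$\frac{1}{R} = \frac{1}{- \frac{73553344639}{17444190062}} = - \frac{17444190062}{73553344639}$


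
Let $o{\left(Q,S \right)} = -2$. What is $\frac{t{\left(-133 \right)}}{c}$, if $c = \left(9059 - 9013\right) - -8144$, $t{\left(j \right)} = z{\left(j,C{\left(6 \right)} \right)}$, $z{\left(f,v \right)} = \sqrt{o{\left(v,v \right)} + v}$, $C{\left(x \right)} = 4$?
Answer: $\frac{\sqrt{2}}{8190} \approx 0.00017268$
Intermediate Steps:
$z{\left(f,v \right)} = \sqrt{-2 + v}$
$t{\left(j \right)} = \sqrt{2}$ ($t{\left(j \right)} = \sqrt{-2 + 4} = \sqrt{2}$)
$c = 8190$ ($c = 46 + \left(-5936 + 14080\right) = 46 + 8144 = 8190$)
$\frac{t{\left(-133 \right)}}{c} = \frac{\sqrt{2}}{8190}$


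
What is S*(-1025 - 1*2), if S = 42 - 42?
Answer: 0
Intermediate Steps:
S = 0
S*(-1025 - 1*2) = 0*(-1025 - 1*2) = 0*(-1025 - 2) = 0*(-1027) = 0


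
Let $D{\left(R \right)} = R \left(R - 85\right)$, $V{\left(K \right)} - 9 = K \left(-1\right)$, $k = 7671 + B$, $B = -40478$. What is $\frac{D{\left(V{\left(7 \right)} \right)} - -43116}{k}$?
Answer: $- \frac{42950}{32807} \approx -1.3092$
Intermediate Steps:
$k = -32807$ ($k = 7671 - 40478 = -32807$)
$V{\left(K \right)} = 9 - K$ ($V{\left(K \right)} = 9 + K \left(-1\right) = 9 - K$)
$D{\left(R \right)} = R \left(-85 + R\right)$
$\frac{D{\left(V{\left(7 \right)} \right)} - -43116}{k} = \frac{\left(9 - 7\right) \left(-85 + \left(9 - 7\right)\right) - -43116}{-32807} = \left(\left(9 - 7\right) \left(-85 + \left(9 - 7\right)\right) + 43116\right) \left(- \frac{1}{32807}\right) = \left(2 \left(-85 + 2\right) + 43116\right) \left(- \frac{1}{32807}\right) = \left(2 \left(-83\right) + 43116\right) \left(- \frac{1}{32807}\right) = \left(-166 + 43116\right) \left(- \frac{1}{32807}\right) = 42950 \left(- \frac{1}{32807}\right) = - \frac{42950}{32807}$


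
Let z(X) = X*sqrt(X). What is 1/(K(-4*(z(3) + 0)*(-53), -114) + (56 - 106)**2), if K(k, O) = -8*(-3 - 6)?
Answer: 1/2572 ≈ 0.00038880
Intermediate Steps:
z(X) = X**(3/2)
K(k, O) = 72 (K(k, O) = -8*(-9) = 72)
1/(K(-4*(z(3) + 0)*(-53), -114) + (56 - 106)**2) = 1/(72 + (56 - 106)**2) = 1/(72 + (-50)**2) = 1/(72 + 2500) = 1/2572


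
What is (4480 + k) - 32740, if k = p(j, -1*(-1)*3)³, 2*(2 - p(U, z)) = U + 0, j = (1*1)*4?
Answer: -28260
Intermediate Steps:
j = 4 (j = 1*4 = 4)
p(U, z) = 2 - U/2 (p(U, z) = 2 - (U + 0)/2 = 2 - U/2)
k = 0 (k = (2 - ½*4)³ = (2 - 2)³ = 0³ = 0)
(4480 + k) - 32740 = (4480 + 0) - 32740 = 4480 - 32740 = -28260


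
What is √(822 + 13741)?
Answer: √14563 ≈ 120.68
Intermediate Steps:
√(822 + 13741) = √14563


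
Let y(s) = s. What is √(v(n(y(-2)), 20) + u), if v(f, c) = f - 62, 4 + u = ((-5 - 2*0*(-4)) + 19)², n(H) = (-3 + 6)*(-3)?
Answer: 11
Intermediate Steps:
n(H) = -9 (n(H) = 3*(-3) = -9)
u = 192 (u = -4 + ((-5 - 2*0*(-4)) + 19)² = -4 + ((-5 + 0*(-4)) + 19)² = -4 + ((-5 + 0) + 19)² = -4 + (-5 + 19)² = -4 + 14² = -4 + 196 = 192)
v(f, c) = -62 + f
√(v(n(y(-2)), 20) + u) = √((-62 - 9) + 192) = √(-71 + 192) = √121 = 11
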